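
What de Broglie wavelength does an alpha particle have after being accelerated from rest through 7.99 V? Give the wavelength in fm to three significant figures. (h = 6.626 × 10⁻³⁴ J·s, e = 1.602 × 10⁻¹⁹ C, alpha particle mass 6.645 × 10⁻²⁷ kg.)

λ = 3590 fm

KE = 2eV = 2 × 1.602 × 10⁻¹⁹ × 7.990 = 2.560 × 10⁻¹⁸ J.
p = √(2mKE) = √(2 × 6.645 × 10⁻²⁷ × 2.560 × 10⁻¹⁸) = 1.845 × 10⁻²² kg·m/s.
λ = h/p = 6.626 × 10⁻³⁴ / 1.845 × 10⁻²² = 3.59 × 10⁻¹² m = 3590 fm.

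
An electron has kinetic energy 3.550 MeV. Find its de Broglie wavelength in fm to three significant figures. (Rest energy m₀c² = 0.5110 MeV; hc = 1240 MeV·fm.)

λ = 308 fm

Total energy E = KE + m₀c² = 3.550 + 0.5110 = 4.0610 MeV.
(pc)² = E² − (m₀c²)² = (4.0610)² − (0.5110)² = 16.23 MeV², so pc = 4.029 MeV.
λ = hc/(pc) = 1240 MeV·fm / 4.029 MeV = 308 fm.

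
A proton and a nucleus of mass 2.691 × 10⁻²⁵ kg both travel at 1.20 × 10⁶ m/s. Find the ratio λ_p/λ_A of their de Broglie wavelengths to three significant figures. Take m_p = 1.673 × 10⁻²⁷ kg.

λ_p/λ_A = 161

At fixed v, p = mv so λ = h/(mv) ∝ 1/m.
λ_p/λ_A = m_A/m_p = 2.691 × 10⁻²⁵/1.673 × 10⁻²⁷ = 161.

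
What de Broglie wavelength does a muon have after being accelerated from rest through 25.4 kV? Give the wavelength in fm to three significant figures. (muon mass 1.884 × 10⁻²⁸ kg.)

KE = eV = 1.602 × 10⁻¹⁹ × 2.540 × 10⁴ = 4.069 × 10⁻¹⁵ J.
p = √(2mKE) = √(2 × 1.884 × 10⁻²⁸ × 4.069 × 10⁻¹⁵) = 1.238 × 10⁻²¹ kg·m/s.
λ = h/p = 6.626 × 10⁻³⁴ / 1.238 × 10⁻²¹ = 5.35 × 10⁻¹³ m = 535 fm.

λ = 535 fm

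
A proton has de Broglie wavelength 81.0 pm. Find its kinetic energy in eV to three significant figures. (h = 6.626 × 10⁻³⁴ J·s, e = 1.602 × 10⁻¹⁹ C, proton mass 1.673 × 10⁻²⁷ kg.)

KE = 0.125 eV

p = h/λ = 6.626 × 10⁻³⁴ / 8.100 × 10⁻¹¹ = 8.180 × 10⁻²⁴ kg·m/s.
KE = p²/(2m) = (8.180 × 10⁻²⁴)² / (2 × 1.673 × 10⁻²⁷) = 2.000 × 10⁻²⁰ J = 0.125 eV.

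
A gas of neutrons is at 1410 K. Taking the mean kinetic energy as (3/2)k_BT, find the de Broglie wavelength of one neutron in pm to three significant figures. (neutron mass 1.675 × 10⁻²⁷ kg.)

KE = (3/2)k_BT = 1.5 × 1.381 × 10⁻²³ × 1410 = 2.921 × 10⁻²⁰ J.
p = √(2mKE) = √(2 × 1.675 × 10⁻²⁷ × 2.921 × 10⁻²⁰) = 9.892 × 10⁻²⁴ kg·m/s.
λ = h/p = 6.70 × 10⁻¹¹ m = 67.0 pm.

λ = 67.0 pm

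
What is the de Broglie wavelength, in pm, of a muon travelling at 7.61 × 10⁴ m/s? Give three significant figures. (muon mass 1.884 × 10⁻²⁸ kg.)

p = mv = 1.884 × 10⁻²⁸ × 7.61 × 10⁴ = 1.434 × 10⁻²³ kg·m/s.
λ = h/p = 6.626 × 10⁻³⁴ / 1.434 × 10⁻²³ = 4.62 × 10⁻¹¹ m = 46.2 pm.

λ = 46.2 pm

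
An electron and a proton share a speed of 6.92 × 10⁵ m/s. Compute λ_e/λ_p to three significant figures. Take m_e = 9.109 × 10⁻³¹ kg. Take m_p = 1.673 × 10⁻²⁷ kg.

At fixed v, p = mv so λ = h/(mv) ∝ 1/m.
λ_e/λ_p = m_p/m_e = 1.673 × 10⁻²⁷/9.109 × 10⁻³¹ = 1840.

λ_e/λ_p = 1840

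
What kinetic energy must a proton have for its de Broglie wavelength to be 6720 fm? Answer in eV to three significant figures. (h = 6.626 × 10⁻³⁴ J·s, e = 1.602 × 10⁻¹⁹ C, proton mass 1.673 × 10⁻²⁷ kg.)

KE = 18.1 eV

p = h/λ = 6.626 × 10⁻³⁴ / 6.720 × 10⁻¹² = 9.860 × 10⁻²³ kg·m/s.
KE = p²/(2m) = (9.860 × 10⁻²³)² / (2 × 1.673 × 10⁻²⁷) = 2.906 × 10⁻¹⁸ J = 18.1 eV.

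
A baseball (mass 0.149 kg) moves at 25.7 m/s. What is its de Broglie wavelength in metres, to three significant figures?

p = mv = 0.149 × 25.7 = 3.829 kg·m/s.
λ = h/p = 6.626 × 10⁻³⁴ / 3.829 = 1.73 × 10⁻³⁴ m.

λ = 1.73 × 10⁻³⁴ m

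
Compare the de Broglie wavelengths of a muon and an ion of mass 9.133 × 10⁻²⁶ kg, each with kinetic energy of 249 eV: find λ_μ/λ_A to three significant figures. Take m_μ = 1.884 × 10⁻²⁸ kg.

λ_μ/λ_A = 22.0

At fixed KE, p = √(2mKE) so λ = h/p ∝ 1/√m.
λ_μ/λ_A = √(m_A/m_μ) = √(9.133 × 10⁻²⁶/1.884 × 10⁻²⁸) = √(484.8) = 22.0.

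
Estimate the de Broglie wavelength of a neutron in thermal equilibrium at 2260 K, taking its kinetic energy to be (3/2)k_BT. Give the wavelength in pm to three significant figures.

λ = 52.9 pm

KE = (3/2)k_BT = 1.5 × 1.381 × 10⁻²³ × 2260 = 4.682 × 10⁻²⁰ J.
p = √(2mKE) = √(2 × 1.675 × 10⁻²⁷ × 4.682 × 10⁻²⁰) = 1.252 × 10⁻²³ kg·m/s.
λ = h/p = 5.29 × 10⁻¹¹ m = 52.9 pm.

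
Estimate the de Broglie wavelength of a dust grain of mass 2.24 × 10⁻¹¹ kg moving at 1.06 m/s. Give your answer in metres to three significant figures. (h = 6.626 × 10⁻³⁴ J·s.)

λ = 2.79 × 10⁻²³ m

p = mv = 2.24 × 10⁻¹¹ × 1.06 = 2.374 × 10⁻¹¹ kg·m/s.
λ = h/p = 6.626 × 10⁻³⁴ / 2.374 × 10⁻¹¹ = 2.79 × 10⁻²³ m.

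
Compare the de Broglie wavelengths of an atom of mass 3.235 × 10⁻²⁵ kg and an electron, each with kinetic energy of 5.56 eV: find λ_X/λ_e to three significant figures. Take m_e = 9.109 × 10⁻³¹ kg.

λ_X/λ_e = 1.68 × 10⁻³

At fixed KE, p = √(2mKE) so λ = h/p ∝ 1/√m.
λ_X/λ_e = √(m_e/m_X) = √(9.109 × 10⁻³¹/3.235 × 10⁻²⁵) = √(2.816 × 10⁻⁶) = 1.68 × 10⁻³.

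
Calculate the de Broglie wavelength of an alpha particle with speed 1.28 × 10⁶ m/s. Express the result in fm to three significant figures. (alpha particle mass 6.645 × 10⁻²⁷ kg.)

λ = 77.9 fm

p = mv = 6.645 × 10⁻²⁷ × 1.28 × 10⁶ = 8.506 × 10⁻²¹ kg·m/s.
λ = h/p = 6.626 × 10⁻³⁴ / 8.506 × 10⁻²¹ = 7.79 × 10⁻¹⁴ m = 77.9 fm.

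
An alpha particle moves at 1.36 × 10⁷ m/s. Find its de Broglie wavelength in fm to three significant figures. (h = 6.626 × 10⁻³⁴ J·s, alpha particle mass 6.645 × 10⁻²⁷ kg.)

λ = 7.33 fm

p = mv = 6.645 × 10⁻²⁷ × 1.36 × 10⁷ = 9.037 × 10⁻²⁰ kg·m/s.
λ = h/p = 6.626 × 10⁻³⁴ / 9.037 × 10⁻²⁰ = 7.33 × 10⁻¹⁵ m = 7.33 fm.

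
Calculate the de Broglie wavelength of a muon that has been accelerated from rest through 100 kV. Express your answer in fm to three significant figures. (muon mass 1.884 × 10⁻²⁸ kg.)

λ = 270 fm

KE = eV = 1.602 × 10⁻¹⁹ × 1.000 × 10⁵ = 1.602 × 10⁻¹⁴ J.
p = √(2mKE) = √(2 × 1.884 × 10⁻²⁸ × 1.602 × 10⁻¹⁴) = 2.457 × 10⁻²¹ kg·m/s.
λ = h/p = 6.626 × 10⁻³⁴ / 2.457 × 10⁻²¹ = 2.70 × 10⁻¹³ m = 270 fm.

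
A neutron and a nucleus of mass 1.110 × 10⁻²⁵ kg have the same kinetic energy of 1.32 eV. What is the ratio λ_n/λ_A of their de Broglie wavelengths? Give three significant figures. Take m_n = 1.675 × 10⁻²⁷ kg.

At fixed KE, p = √(2mKE) so λ = h/p ∝ 1/√m.
λ_n/λ_A = √(m_A/m_n) = √(1.110 × 10⁻²⁵/1.675 × 10⁻²⁷) = √(66.27) = 8.14.

λ_n/λ_A = 8.14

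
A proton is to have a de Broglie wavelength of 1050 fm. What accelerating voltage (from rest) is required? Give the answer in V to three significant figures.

p = h/λ = 6.626 × 10⁻³⁴ / 1.050 × 10⁻¹² = 6.310 × 10⁻²² kg·m/s.
KE = p²/(2m) = 1.190 × 10⁻¹⁶ J.
V = KE/e = 1.190 × 10⁻¹⁶ / (1.602 × 10⁻¹⁹) = 743 V.

V = 743 V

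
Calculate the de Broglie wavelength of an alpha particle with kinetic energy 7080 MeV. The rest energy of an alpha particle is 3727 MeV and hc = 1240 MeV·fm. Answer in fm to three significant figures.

Total energy E = KE + m₀c² = 7080 + 3727 = 10807 MeV.
(pc)² = E² − (m₀c²)² = (10807)² − (3727)² = 1.029 × 10⁸ MeV², so pc = 1.014 × 10⁴ MeV.
λ = hc/(pc) = 1240 MeV·fm / 1.014 × 10⁴ MeV = 0.122 fm.

λ = 0.122 fm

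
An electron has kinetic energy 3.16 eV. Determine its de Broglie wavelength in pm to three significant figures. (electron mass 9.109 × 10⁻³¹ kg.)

λ = 690 pm

KE = 3.16 eV = 5.062 × 10⁻¹⁹ J.
p = √(2mKE) = √(2 × 9.109 × 10⁻³¹ × 5.062 × 10⁻¹⁹) = 9.603 × 10⁻²⁵ kg·m/s.
λ = h/p = 6.626 × 10⁻³⁴ / 9.603 × 10⁻²⁵ = 6.90 × 10⁻¹⁰ m = 690 pm.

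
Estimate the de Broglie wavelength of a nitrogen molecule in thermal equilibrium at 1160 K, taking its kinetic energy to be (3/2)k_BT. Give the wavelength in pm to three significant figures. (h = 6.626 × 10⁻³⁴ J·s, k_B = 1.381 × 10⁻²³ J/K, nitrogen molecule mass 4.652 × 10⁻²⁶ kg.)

KE = (3/2)k_BT = 1.5 × 1.381 × 10⁻²³ × 1160 = 2.403 × 10⁻²⁰ J.
p = √(2mKE) = √(2 × 4.652 × 10⁻²⁶ × 2.403 × 10⁻²⁰) = 4.728 × 10⁻²³ kg·m/s.
λ = h/p = 1.40 × 10⁻¹¹ m = 14.0 pm.

λ = 14.0 pm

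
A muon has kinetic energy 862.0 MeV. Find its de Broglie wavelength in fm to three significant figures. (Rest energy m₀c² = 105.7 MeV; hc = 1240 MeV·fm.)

λ = 1.29 fm

Total energy E = KE + m₀c² = 862.0 + 105.7 = 967.7 MeV.
(pc)² = E² − (m₀c²)² = (967.7)² − (105.7)² = 9.253 × 10⁵ MeV², so pc = 961.9 MeV.
λ = hc/(pc) = 1240 MeV·fm / 961.9 MeV = 1.29 fm.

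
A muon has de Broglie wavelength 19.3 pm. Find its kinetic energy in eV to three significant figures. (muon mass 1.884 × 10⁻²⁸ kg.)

p = h/λ = 6.626 × 10⁻³⁴ / 1.930 × 10⁻¹¹ = 3.433 × 10⁻²³ kg·m/s.
KE = p²/(2m) = (3.433 × 10⁻²³)² / (2 × 1.884 × 10⁻²⁸) = 3.128 × 10⁻¹⁸ J = 19.5 eV.

KE = 19.5 eV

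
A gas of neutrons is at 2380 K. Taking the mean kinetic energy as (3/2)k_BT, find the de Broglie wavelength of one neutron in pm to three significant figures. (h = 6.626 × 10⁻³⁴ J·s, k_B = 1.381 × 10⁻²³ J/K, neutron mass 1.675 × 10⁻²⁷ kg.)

λ = 51.6 pm

KE = (3/2)k_BT = 1.5 × 1.381 × 10⁻²³ × 2380 = 4.930 × 10⁻²⁰ J.
p = √(2mKE) = √(2 × 1.675 × 10⁻²⁷ × 4.930 × 10⁻²⁰) = 1.285 × 10⁻²³ kg·m/s.
λ = h/p = 5.16 × 10⁻¹¹ m = 51.6 pm.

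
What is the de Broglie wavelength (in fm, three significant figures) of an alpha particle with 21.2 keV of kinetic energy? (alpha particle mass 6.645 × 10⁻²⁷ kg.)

KE = 21.2 keV = 3.396 × 10⁻¹⁵ J.
p = √(2mKE) = √(2 × 6.645 × 10⁻²⁷ × 3.396 × 10⁻¹⁵) = 6.718 × 10⁻²¹ kg·m/s.
λ = h/p = 6.626 × 10⁻³⁴ / 6.718 × 10⁻²¹ = 9.86 × 10⁻¹⁴ m = 98.6 fm.

λ = 98.6 fm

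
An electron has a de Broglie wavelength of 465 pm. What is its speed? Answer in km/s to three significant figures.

p = h/λ = 6.626 × 10⁻³⁴ / 4.650 × 10⁻¹⁰ = 1.425 × 10⁻²⁴ kg·m/s.
v = p/m = 1.425 × 10⁻²⁴ / 9.109 × 10⁻³¹ = 1.56 × 10⁶ m/s = 1560 km/s.

v = 1560 km/s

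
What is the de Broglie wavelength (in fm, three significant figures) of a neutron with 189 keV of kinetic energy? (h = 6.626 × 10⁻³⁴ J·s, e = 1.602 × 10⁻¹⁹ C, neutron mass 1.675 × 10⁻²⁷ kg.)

KE = 189 keV = 3.028 × 10⁻¹⁴ J.
p = √(2mKE) = √(2 × 1.675 × 10⁻²⁷ × 3.028 × 10⁻¹⁴) = 1.007 × 10⁻²⁰ kg·m/s.
λ = h/p = 6.626 × 10⁻³⁴ / 1.007 × 10⁻²⁰ = 6.58 × 10⁻¹⁴ m = 65.8 fm.

λ = 65.8 fm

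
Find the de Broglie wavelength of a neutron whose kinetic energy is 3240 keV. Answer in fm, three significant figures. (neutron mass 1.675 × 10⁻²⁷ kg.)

KE = 3240 keV = 5.190 × 10⁻¹³ J.
p = √(2mKE) = √(2 × 1.675 × 10⁻²⁷ × 5.190 × 10⁻¹³) = 4.170 × 10⁻²⁰ kg·m/s.
λ = h/p = 6.626 × 10⁻³⁴ / 4.170 × 10⁻²⁰ = 1.59 × 10⁻¹⁴ m = 15.9 fm.

λ = 15.9 fm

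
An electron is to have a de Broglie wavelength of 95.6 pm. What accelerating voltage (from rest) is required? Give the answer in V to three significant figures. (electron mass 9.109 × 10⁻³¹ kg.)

V = 165 V

p = h/λ = 6.626 × 10⁻³⁴ / 9.560 × 10⁻¹¹ = 6.931 × 10⁻²⁴ kg·m/s.
KE = p²/(2m) = 2.637 × 10⁻¹⁷ J.
V = KE/e = 2.637 × 10⁻¹⁷ / (1.602 × 10⁻¹⁹) = 165 V.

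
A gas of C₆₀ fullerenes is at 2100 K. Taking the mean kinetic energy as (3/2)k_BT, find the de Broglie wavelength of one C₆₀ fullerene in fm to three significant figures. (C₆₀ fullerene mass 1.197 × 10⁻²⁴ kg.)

λ = 2050 fm

KE = (3/2)k_BT = 1.5 × 1.381 × 10⁻²³ × 2100 = 4.350 × 10⁻²⁰ J.
p = √(2mKE) = √(2 × 1.197 × 10⁻²⁴ × 4.350 × 10⁻²⁰) = 3.227 × 10⁻²² kg·m/s.
λ = h/p = 2.05 × 10⁻¹² m = 2050 fm.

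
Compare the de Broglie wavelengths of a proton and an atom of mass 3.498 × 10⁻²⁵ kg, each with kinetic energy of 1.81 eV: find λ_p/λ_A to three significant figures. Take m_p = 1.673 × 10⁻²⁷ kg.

λ_p/λ_A = 14.5

At fixed KE, p = √(2mKE) so λ = h/p ∝ 1/√m.
λ_p/λ_A = √(m_A/m_p) = √(3.498 × 10⁻²⁵/1.673 × 10⁻²⁷) = √(209.1) = 14.5.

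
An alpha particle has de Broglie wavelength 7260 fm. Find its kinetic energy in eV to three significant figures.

p = h/λ = 6.626 × 10⁻³⁴ / 7.260 × 10⁻¹² = 9.127 × 10⁻²³ kg·m/s.
KE = p²/(2m) = (9.127 × 10⁻²³)² / (2 × 6.645 × 10⁻²⁷) = 6.268 × 10⁻¹⁹ J = 3.91 eV.

KE = 3.91 eV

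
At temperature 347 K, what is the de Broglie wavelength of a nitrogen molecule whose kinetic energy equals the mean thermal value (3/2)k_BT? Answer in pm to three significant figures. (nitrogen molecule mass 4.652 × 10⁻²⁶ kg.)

KE = (3/2)k_BT = 1.5 × 1.381 × 10⁻²³ × 347 = 7.188 × 10⁻²¹ J.
p = √(2mKE) = √(2 × 4.652 × 10⁻²⁶ × 7.188 × 10⁻²¹) = 2.586 × 10⁻²³ kg·m/s.
λ = h/p = 2.56 × 10⁻¹¹ m = 25.6 pm.

λ = 25.6 pm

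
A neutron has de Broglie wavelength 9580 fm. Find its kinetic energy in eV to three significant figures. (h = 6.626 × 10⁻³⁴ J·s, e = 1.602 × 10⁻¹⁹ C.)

KE = 8.91 eV

p = h/λ = 6.626 × 10⁻³⁴ / 9.580 × 10⁻¹² = 6.916 × 10⁻²³ kg·m/s.
KE = p²/(2m) = (6.916 × 10⁻²³)² / (2 × 1.675 × 10⁻²⁷) = 1.428 × 10⁻¹⁸ J = 8.91 eV.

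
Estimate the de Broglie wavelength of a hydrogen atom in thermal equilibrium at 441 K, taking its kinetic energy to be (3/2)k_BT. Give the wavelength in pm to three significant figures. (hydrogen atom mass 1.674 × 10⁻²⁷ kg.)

KE = (3/2)k_BT = 1.5 × 1.381 × 10⁻²³ × 441 = 9.135 × 10⁻²¹ J.
p = √(2mKE) = √(2 × 1.674 × 10⁻²⁷ × 9.135 × 10⁻²¹) = 5.530 × 10⁻²⁴ kg·m/s.
λ = h/p = 1.20 × 10⁻¹⁰ m = 120 pm.

λ = 120 pm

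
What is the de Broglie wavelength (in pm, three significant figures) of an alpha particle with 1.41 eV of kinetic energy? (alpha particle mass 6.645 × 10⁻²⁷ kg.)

λ = 12.1 pm

KE = 1.41 eV = 2.259 × 10⁻¹⁹ J.
p = √(2mKE) = √(2 × 6.645 × 10⁻²⁷ × 2.259 × 10⁻¹⁹) = 5.479 × 10⁻²³ kg·m/s.
λ = h/p = 6.626 × 10⁻³⁴ / 5.479 × 10⁻²³ = 1.21 × 10⁻¹¹ m = 12.1 pm.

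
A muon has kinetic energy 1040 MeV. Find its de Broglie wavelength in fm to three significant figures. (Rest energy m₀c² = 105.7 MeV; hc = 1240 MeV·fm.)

λ = 1.09 fm

Total energy E = KE + m₀c² = 1040 + 105.7 = 1145.7 MeV.
(pc)² = E² − (m₀c²)² = (1145.7)² − (105.7)² = 1.301 × 10⁶ MeV², so pc = 1141 MeV.
λ = hc/(pc) = 1240 MeV·fm / 1141 MeV = 1.09 fm.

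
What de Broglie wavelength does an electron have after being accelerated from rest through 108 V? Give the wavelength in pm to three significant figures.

KE = eV = 1.602 × 10⁻¹⁹ × 108.0 = 1.730 × 10⁻¹⁷ J.
p = √(2mKE) = √(2 × 9.109 × 10⁻³¹ × 1.730 × 10⁻¹⁷) = 5.614 × 10⁻²⁴ kg·m/s.
λ = h/p = 6.626 × 10⁻³⁴ / 5.614 × 10⁻²⁴ = 1.18 × 10⁻¹⁰ m = 118 pm.

λ = 118 pm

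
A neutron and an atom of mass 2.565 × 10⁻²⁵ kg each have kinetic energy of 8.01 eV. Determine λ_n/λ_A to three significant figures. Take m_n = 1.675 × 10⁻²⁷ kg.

λ_n/λ_A = 12.4

At fixed KE, p = √(2mKE) so λ = h/p ∝ 1/√m.
λ_n/λ_A = √(m_A/m_n) = √(2.565 × 10⁻²⁵/1.675 × 10⁻²⁷) = √(153.1) = 12.4.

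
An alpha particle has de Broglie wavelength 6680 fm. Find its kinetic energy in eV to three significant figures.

KE = 4.62 eV

p = h/λ = 6.626 × 10⁻³⁴ / 6.680 × 10⁻¹² = 9.919 × 10⁻²³ kg·m/s.
KE = p²/(2m) = (9.919 × 10⁻²³)² / (2 × 6.645 × 10⁻²⁷) = 7.403 × 10⁻¹⁹ J = 4.62 eV.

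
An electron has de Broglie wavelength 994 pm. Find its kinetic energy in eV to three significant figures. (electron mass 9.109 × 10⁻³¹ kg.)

p = h/λ = 6.626 × 10⁻³⁴ / 9.940 × 10⁻¹⁰ = 6.666 × 10⁻²⁵ kg·m/s.
KE = p²/(2m) = (6.666 × 10⁻²⁵)² / (2 × 9.109 × 10⁻³¹) = 2.439 × 10⁻¹⁹ J = 1.52 eV.

KE = 1.52 eV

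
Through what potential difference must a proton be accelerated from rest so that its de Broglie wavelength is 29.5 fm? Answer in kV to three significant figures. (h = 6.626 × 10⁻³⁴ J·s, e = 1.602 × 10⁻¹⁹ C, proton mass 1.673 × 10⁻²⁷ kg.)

V = 941 kV

p = h/λ = 6.626 × 10⁻³⁴ / 2.950 × 10⁻¹⁴ = 2.246 × 10⁻²⁰ kg·m/s.
KE = p²/(2m) = 1.508 × 10⁻¹³ J.
V = KE/e = 1.508 × 10⁻¹³ / (1.602 × 10⁻¹⁹) = 941 kV.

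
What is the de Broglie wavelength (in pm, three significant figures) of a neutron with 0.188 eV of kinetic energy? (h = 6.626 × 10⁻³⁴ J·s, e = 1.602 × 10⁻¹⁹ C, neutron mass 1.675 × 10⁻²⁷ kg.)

KE = 0.188 eV = 3.012 × 10⁻²⁰ J.
p = √(2mKE) = √(2 × 1.675 × 10⁻²⁷ × 3.012 × 10⁻²⁰) = 1.004 × 10⁻²³ kg·m/s.
λ = h/p = 6.626 × 10⁻³⁴ / 1.004 × 10⁻²³ = 6.60 × 10⁻¹¹ m = 66.0 pm.

λ = 66.0 pm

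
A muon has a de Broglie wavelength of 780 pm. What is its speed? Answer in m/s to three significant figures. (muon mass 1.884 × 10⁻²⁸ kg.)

p = h/λ = 6.626 × 10⁻³⁴ / 7.800 × 10⁻¹⁰ = 8.495 × 10⁻²⁵ kg·m/s.
v = p/m = 8.495 × 10⁻²⁵ / 1.884 × 10⁻²⁸ = 4.51 × 10³ m/s = 4510 m/s.

v = 4510 m/s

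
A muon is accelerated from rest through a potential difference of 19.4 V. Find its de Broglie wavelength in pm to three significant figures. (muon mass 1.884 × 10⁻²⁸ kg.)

λ = 19.4 pm

KE = eV = 1.602 × 10⁻¹⁹ × 19.40 = 3.108 × 10⁻¹⁸ J.
p = √(2mKE) = √(2 × 1.884 × 10⁻²⁸ × 3.108 × 10⁻¹⁸) = 3.422 × 10⁻²³ kg·m/s.
λ = h/p = 6.626 × 10⁻³⁴ / 3.422 × 10⁻²³ = 1.94 × 10⁻¹¹ m = 19.4 pm.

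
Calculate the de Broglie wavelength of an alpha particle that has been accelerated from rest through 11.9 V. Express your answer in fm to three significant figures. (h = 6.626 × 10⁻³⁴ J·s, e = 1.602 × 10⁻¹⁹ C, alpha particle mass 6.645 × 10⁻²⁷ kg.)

λ = 2940 fm

KE = 2eV = 2 × 1.602 × 10⁻¹⁹ × 11.90 = 3.813 × 10⁻¹⁸ J.
p = √(2mKE) = √(2 × 6.645 × 10⁻²⁷ × 3.813 × 10⁻¹⁸) = 2.251 × 10⁻²² kg·m/s.
λ = h/p = 6.626 × 10⁻³⁴ / 2.251 × 10⁻²² = 2.94 × 10⁻¹² m = 2940 fm.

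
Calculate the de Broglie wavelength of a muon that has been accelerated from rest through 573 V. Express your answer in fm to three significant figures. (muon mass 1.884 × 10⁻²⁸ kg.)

λ = 3560 fm

KE = eV = 1.602 × 10⁻¹⁹ × 573.0 = 9.179 × 10⁻¹⁷ J.
p = √(2mKE) = √(2 × 1.884 × 10⁻²⁸ × 9.179 × 10⁻¹⁷) = 1.860 × 10⁻²² kg·m/s.
λ = h/p = 6.626 × 10⁻³⁴ / 1.860 × 10⁻²² = 3.56 × 10⁻¹² m = 3560 fm.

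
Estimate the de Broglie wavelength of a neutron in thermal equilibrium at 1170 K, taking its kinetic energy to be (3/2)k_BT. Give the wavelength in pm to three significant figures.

KE = (3/2)k_BT = 1.5 × 1.381 × 10⁻²³ × 1170 = 2.424 × 10⁻²⁰ J.
p = √(2mKE) = √(2 × 1.675 × 10⁻²⁷ × 2.424 × 10⁻²⁰) = 9.011 × 10⁻²⁴ kg·m/s.
λ = h/p = 7.35 × 10⁻¹¹ m = 73.5 pm.

λ = 73.5 pm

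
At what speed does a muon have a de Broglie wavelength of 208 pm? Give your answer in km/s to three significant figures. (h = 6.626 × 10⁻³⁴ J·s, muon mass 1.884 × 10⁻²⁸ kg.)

v = 16.9 km/s

p = h/λ = 6.626 × 10⁻³⁴ / 2.080 × 10⁻¹⁰ = 3.186 × 10⁻²⁴ kg·m/s.
v = p/m = 3.186 × 10⁻²⁴ / 1.884 × 10⁻²⁸ = 1.69 × 10⁴ m/s = 16.9 km/s.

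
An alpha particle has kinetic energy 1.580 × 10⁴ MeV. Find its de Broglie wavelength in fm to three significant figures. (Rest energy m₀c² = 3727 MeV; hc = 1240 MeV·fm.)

Total energy E = KE + m₀c² = 1.580 × 10⁴ + 3727 = 19527 MeV.
(pc)² = E² − (m₀c²)² = (19527)² − (3727)² = 3.674 × 10⁸ MeV², so pc = 1.917 × 10⁴ MeV.
λ = hc/(pc) = 1240 MeV·fm / 1.917 × 10⁴ MeV = 0.0647 fm.

λ = 0.0647 fm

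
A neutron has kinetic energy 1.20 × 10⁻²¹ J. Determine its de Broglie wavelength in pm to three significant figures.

λ = 330 pm

p = √(2mKE) = √(2 × 1.675 × 10⁻²⁷ × 1.200 × 10⁻²¹) = 2.005 × 10⁻²⁴ kg·m/s.
λ = h/p = 6.626 × 10⁻³⁴ / 2.005 × 10⁻²⁴ = 3.30 × 10⁻¹⁰ m = 330 pm.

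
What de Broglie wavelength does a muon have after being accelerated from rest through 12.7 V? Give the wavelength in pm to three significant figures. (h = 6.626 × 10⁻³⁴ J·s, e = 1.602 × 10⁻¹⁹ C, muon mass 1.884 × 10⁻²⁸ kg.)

λ = 23.9 pm

KE = eV = 1.602 × 10⁻¹⁹ × 12.70 = 2.035 × 10⁻¹⁸ J.
p = √(2mKE) = √(2 × 1.884 × 10⁻²⁸ × 2.035 × 10⁻¹⁸) = 2.769 × 10⁻²³ kg·m/s.
λ = h/p = 6.626 × 10⁻³⁴ / 2.769 × 10⁻²³ = 2.39 × 10⁻¹¹ m = 23.9 pm.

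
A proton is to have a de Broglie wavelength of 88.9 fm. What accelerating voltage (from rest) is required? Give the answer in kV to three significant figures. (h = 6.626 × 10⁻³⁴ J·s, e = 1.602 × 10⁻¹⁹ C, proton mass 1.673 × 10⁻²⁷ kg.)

V = 104 kV

p = h/λ = 6.626 × 10⁻³⁴ / 8.890 × 10⁻¹⁴ = 7.453 × 10⁻²¹ kg·m/s.
KE = p²/(2m) = 1.660 × 10⁻¹⁴ J.
V = KE/e = 1.660 × 10⁻¹⁴ / (1.602 × 10⁻¹⁹) = 104 kV.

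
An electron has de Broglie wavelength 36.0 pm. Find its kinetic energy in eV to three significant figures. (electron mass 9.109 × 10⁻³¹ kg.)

KE = 1160 eV

p = h/λ = 6.626 × 10⁻³⁴ / 3.600 × 10⁻¹¹ = 1.841 × 10⁻²³ kg·m/s.
KE = p²/(2m) = (1.841 × 10⁻²³)² / (2 × 9.109 × 10⁻³¹) = 1.860 × 10⁻¹⁶ J = 1160 eV.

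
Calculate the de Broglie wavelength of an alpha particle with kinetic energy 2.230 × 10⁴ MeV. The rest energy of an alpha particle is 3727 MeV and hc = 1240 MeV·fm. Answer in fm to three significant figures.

λ = 0.0481 fm

Total energy E = KE + m₀c² = 2.230 × 10⁴ + 3727 = 26027 MeV.
(pc)² = E² − (m₀c²)² = (26027)² − (3727)² = 6.635 × 10⁸ MeV², so pc = 2.576 × 10⁴ MeV.
λ = hc/(pc) = 1240 MeV·fm / 2.576 × 10⁴ MeV = 0.0481 fm.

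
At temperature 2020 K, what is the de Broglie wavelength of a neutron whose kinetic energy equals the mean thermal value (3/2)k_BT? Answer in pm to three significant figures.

KE = (3/2)k_BT = 1.5 × 1.381 × 10⁻²³ × 2020 = 4.184 × 10⁻²⁰ J.
p = √(2mKE) = √(2 × 1.675 × 10⁻²⁷ × 4.184 × 10⁻²⁰) = 1.184 × 10⁻²³ kg·m/s.
λ = h/p = 5.60 × 10⁻¹¹ m = 56.0 pm.

λ = 56.0 pm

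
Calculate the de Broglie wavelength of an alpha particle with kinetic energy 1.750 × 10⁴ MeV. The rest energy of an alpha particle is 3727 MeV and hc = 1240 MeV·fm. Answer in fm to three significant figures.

Total energy E = KE + m₀c² = 1.750 × 10⁴ + 3727 = 21227 MeV.
(pc)² = E² − (m₀c²)² = (21227)² − (3727)² = 4.367 × 10⁸ MeV², so pc = 2.090 × 10⁴ MeV.
λ = hc/(pc) = 1240 MeV·fm / 2.090 × 10⁴ MeV = 0.0593 fm.

λ = 0.0593 fm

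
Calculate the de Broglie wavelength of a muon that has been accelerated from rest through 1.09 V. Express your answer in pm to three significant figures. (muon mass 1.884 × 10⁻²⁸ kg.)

KE = eV = 1.602 × 10⁻¹⁹ × 1.090 = 1.746 × 10⁻¹⁹ J.
p = √(2mKE) = √(2 × 1.884 × 10⁻²⁸ × 1.746 × 10⁻¹⁹) = 8.111 × 10⁻²⁴ kg·m/s.
λ = h/p = 6.626 × 10⁻³⁴ / 8.111 × 10⁻²⁴ = 8.17 × 10⁻¹¹ m = 81.7 pm.

λ = 81.7 pm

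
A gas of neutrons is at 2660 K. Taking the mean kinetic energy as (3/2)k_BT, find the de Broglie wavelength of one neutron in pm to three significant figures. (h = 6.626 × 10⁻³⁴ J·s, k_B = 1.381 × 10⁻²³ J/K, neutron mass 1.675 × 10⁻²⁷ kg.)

KE = (3/2)k_BT = 1.5 × 1.381 × 10⁻²³ × 2660 = 5.510 × 10⁻²⁰ J.
p = √(2mKE) = √(2 × 1.675 × 10⁻²⁷ × 5.510 × 10⁻²⁰) = 1.359 × 10⁻²³ kg·m/s.
λ = h/p = 4.88 × 10⁻¹¹ m = 48.8 pm.

λ = 48.8 pm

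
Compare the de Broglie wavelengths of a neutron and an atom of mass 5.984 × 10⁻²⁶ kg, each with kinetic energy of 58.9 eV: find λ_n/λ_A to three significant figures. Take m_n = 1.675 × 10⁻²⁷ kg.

At fixed KE, p = √(2mKE) so λ = h/p ∝ 1/√m.
λ_n/λ_A = √(m_A/m_n) = √(5.984 × 10⁻²⁶/1.675 × 10⁻²⁷) = √(35.73) = 5.98.

λ_n/λ_A = 5.98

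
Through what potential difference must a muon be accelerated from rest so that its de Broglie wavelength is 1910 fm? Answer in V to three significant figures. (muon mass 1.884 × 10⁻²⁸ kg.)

p = h/λ = 6.626 × 10⁻³⁴ / 1.910 × 10⁻¹² = 3.469 × 10⁻²² kg·m/s.
KE = p²/(2m) = 3.194 × 10⁻¹⁶ J.
V = KE/e = 3.194 × 10⁻¹⁶ / (1.602 × 10⁻¹⁹) = 1990 V.

V = 1990 V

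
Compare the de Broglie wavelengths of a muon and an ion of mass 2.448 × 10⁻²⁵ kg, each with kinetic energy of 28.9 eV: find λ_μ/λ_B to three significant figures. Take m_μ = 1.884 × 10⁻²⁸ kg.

λ_μ/λ_B = 36.0

At fixed KE, p = √(2mKE) so λ = h/p ∝ 1/√m.
λ_μ/λ_B = √(m_B/m_μ) = √(2.448 × 10⁻²⁵/1.884 × 10⁻²⁸) = √(1299) = 36.0.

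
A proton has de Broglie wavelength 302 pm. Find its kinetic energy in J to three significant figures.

KE = 1.44 × 10⁻²¹ J

p = h/λ = 6.626 × 10⁻³⁴ / 3.020 × 10⁻¹⁰ = 2.194 × 10⁻²⁴ kg·m/s.
KE = p²/(2m) = (2.194 × 10⁻²⁴)² / (2 × 1.673 × 10⁻²⁷) = 1.439 × 10⁻²¹ J = 1.44 × 10⁻²¹ J.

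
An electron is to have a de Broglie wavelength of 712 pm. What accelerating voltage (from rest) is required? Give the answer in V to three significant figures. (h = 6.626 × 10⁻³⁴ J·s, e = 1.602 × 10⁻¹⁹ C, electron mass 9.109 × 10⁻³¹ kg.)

p = h/λ = 6.626 × 10⁻³⁴ / 7.120 × 10⁻¹⁰ = 9.306 × 10⁻²⁵ kg·m/s.
KE = p²/(2m) = 4.754 × 10⁻¹⁹ J.
V = KE/e = 4.754 × 10⁻¹⁹ / (1.602 × 10⁻¹⁹) = 2.97 V.

V = 2.97 V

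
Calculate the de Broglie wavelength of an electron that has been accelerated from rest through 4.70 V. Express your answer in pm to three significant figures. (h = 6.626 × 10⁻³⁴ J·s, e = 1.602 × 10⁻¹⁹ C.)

λ = 566 pm

KE = eV = 1.602 × 10⁻¹⁹ × 4.700 = 7.529 × 10⁻¹⁹ J.
p = √(2mKE) = √(2 × 9.109 × 10⁻³¹ × 7.529 × 10⁻¹⁹) = 1.171 × 10⁻²⁴ kg·m/s.
λ = h/p = 6.626 × 10⁻³⁴ / 1.171 × 10⁻²⁴ = 5.66 × 10⁻¹⁰ m = 566 pm.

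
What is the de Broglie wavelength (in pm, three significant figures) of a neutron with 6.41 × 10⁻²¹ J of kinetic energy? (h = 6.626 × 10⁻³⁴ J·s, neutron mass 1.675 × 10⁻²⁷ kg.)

p = √(2mKE) = √(2 × 1.675 × 10⁻²⁷ × 6.410 × 10⁻²¹) = 4.634 × 10⁻²⁴ kg·m/s.
λ = h/p = 6.626 × 10⁻³⁴ / 4.634 × 10⁻²⁴ = 1.43 × 10⁻¹⁰ m = 143 pm.

λ = 143 pm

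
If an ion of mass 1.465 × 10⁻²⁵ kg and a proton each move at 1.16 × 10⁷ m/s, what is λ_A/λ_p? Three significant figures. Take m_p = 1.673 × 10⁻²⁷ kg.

At fixed v, p = mv so λ = h/(mv) ∝ 1/m.
λ_A/λ_p = m_p/m_A = 1.673 × 10⁻²⁷/1.465 × 10⁻²⁵ = 0.0114.

λ_A/λ_p = 0.0114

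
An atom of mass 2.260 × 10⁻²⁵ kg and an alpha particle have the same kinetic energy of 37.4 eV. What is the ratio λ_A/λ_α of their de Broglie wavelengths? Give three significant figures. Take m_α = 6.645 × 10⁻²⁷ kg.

At fixed KE, p = √(2mKE) so λ = h/p ∝ 1/√m.
λ_A/λ_α = √(m_α/m_A) = √(6.645 × 10⁻²⁷/2.260 × 10⁻²⁵) = √(0.02940) = 0.171.

λ_A/λ_α = 0.171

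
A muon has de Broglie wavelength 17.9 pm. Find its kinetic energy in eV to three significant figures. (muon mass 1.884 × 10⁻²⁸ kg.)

p = h/λ = 6.626 × 10⁻³⁴ / 1.790 × 10⁻¹¹ = 3.702 × 10⁻²³ kg·m/s.
KE = p²/(2m) = (3.702 × 10⁻²³)² / (2 × 1.884 × 10⁻²⁸) = 3.637 × 10⁻¹⁸ J = 22.7 eV.

KE = 22.7 eV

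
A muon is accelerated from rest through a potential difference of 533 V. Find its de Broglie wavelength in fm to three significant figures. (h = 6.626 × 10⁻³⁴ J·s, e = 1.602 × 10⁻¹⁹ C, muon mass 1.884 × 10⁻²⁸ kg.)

KE = eV = 1.602 × 10⁻¹⁹ × 533.0 = 8.539 × 10⁻¹⁷ J.
p = √(2mKE) = √(2 × 1.884 × 10⁻²⁸ × 8.539 × 10⁻¹⁷) = 1.794 × 10⁻²² kg·m/s.
λ = h/p = 6.626 × 10⁻³⁴ / 1.794 × 10⁻²² = 3.69 × 10⁻¹² m = 3690 fm.

λ = 3690 fm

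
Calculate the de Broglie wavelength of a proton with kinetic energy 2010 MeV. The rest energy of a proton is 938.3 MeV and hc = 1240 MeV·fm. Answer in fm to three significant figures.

Total energy E = KE + m₀c² = 2010 + 938.3 = 2948.3 MeV.
(pc)² = E² − (m₀c²)² = (2948.3)² − (938.3)² = 7.812 × 10⁶ MeV², so pc = 2795 MeV.
λ = hc/(pc) = 1240 MeV·fm / 2795 MeV = 0.444 fm.

λ = 0.444 fm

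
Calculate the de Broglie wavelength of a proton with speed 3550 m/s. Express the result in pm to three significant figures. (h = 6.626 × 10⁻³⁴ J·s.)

λ = 112 pm

p = mv = 1.673 × 10⁻²⁷ × 3550 = 5.939 × 10⁻²⁴ kg·m/s.
λ = h/p = 6.626 × 10⁻³⁴ / 5.939 × 10⁻²⁴ = 1.12 × 10⁻¹⁰ m = 112 pm.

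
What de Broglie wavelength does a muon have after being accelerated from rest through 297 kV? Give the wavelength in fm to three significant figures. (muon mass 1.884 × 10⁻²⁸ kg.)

KE = eV = 1.602 × 10⁻¹⁹ × 2.970 × 10⁵ = 4.758 × 10⁻¹⁴ J.
p = √(2mKE) = √(2 × 1.884 × 10⁻²⁸ × 4.758 × 10⁻¹⁴) = 4.234 × 10⁻²¹ kg·m/s.
λ = h/p = 6.626 × 10⁻³⁴ / 4.234 × 10⁻²¹ = 1.56 × 10⁻¹³ m = 156 fm.

λ = 156 fm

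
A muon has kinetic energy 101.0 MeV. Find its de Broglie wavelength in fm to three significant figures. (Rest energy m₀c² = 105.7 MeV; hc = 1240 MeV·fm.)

Total energy E = KE + m₀c² = 101.0 + 105.7 = 206.7 MeV.
(pc)² = E² − (m₀c²)² = (206.7)² − (105.7)² = 3.155 × 10⁴ MeV², so pc = 177.6 MeV.
λ = hc/(pc) = 1240 MeV·fm / 177.6 MeV = 6.98 fm.

λ = 6.98 fm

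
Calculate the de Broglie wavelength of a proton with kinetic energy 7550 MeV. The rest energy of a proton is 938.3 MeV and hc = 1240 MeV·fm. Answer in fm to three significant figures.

λ = 0.147 fm

Total energy E = KE + m₀c² = 7550 + 938.3 = 8488.3 MeV.
(pc)² = E² − (m₀c²)² = (8488.3)² − (938.3)² = 7.117 × 10⁷ MeV², so pc = 8436 MeV.
λ = hc/(pc) = 1240 MeV·fm / 8436 MeV = 0.147 fm.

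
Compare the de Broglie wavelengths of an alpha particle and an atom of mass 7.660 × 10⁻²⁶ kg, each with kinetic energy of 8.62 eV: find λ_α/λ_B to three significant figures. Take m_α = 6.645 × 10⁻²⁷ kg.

λ_α/λ_B = 3.40

At fixed KE, p = √(2mKE) so λ = h/p ∝ 1/√m.
λ_α/λ_B = √(m_B/m_α) = √(7.660 × 10⁻²⁶/6.645 × 10⁻²⁷) = √(11.53) = 3.40.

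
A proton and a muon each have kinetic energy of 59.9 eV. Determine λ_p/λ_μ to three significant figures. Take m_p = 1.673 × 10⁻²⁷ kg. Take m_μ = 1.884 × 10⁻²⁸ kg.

λ_p/λ_μ = 0.336

At fixed KE, p = √(2mKE) so λ = h/p ∝ 1/√m.
λ_p/λ_μ = √(m_μ/m_p) = √(1.884 × 10⁻²⁸/1.673 × 10⁻²⁷) = √(0.1126) = 0.336.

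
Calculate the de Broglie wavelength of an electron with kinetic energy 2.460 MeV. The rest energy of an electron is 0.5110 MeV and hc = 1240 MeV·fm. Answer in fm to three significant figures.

λ = 424 fm

Total energy E = KE + m₀c² = 2.460 + 0.5110 = 2.9710 MeV.
(pc)² = E² − (m₀c²)² = (2.9710)² − (0.5110)² = 8.566 MeV², so pc = 2.927 MeV.
λ = hc/(pc) = 1240 MeV·fm / 2.927 MeV = 424 fm.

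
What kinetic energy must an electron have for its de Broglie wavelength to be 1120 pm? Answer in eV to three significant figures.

KE = 1.20 eV

p = h/λ = 6.626 × 10⁻³⁴ / 1.120 × 10⁻⁹ = 5.916 × 10⁻²⁵ kg·m/s.
KE = p²/(2m) = (5.916 × 10⁻²⁵)² / (2 × 9.109 × 10⁻³¹) = 1.921 × 10⁻¹⁹ J = 1.20 eV.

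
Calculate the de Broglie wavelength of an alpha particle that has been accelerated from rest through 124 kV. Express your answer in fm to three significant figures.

λ = 28.8 fm

KE = 2eV = 2 × 1.602 × 10⁻¹⁹ × 1.240 × 10⁵ = 3.973 × 10⁻¹⁴ J.
p = √(2mKE) = √(2 × 6.645 × 10⁻²⁷ × 3.973 × 10⁻¹⁴) = 2.298 × 10⁻²⁰ kg·m/s.
λ = h/p = 6.626 × 10⁻³⁴ / 2.298 × 10⁻²⁰ = 2.88 × 10⁻¹⁴ m = 28.8 fm.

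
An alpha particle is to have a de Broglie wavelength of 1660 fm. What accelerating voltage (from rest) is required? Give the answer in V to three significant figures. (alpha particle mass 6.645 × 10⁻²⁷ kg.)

V = 37.4 V

p = h/λ = 6.626 × 10⁻³⁴ / 1.660 × 10⁻¹² = 3.992 × 10⁻²² kg·m/s.
KE = p²/(2m) = 1.199 × 10⁻¹⁷ J.
V = KE/2e = 1.199 × 10⁻¹⁷ / (2 × 1.602 × 10⁻¹⁹) = 37.4 V.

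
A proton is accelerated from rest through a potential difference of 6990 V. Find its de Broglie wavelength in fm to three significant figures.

λ = 342 fm

KE = eV = 1.602 × 10⁻¹⁹ × 6990 = 1.120 × 10⁻¹⁵ J.
p = √(2mKE) = √(2 × 1.673 × 10⁻²⁷ × 1.120 × 10⁻¹⁵) = 1.936 × 10⁻²¹ kg·m/s.
λ = h/p = 6.626 × 10⁻³⁴ / 1.936 × 10⁻²¹ = 3.42 × 10⁻¹³ m = 342 fm.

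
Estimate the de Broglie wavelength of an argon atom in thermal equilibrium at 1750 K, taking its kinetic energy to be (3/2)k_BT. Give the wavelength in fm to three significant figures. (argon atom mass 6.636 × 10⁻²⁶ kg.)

λ = 9550 fm

KE = (3/2)k_BT = 1.5 × 1.381 × 10⁻²³ × 1750 = 3.625 × 10⁻²⁰ J.
p = √(2mKE) = √(2 × 6.636 × 10⁻²⁶ × 3.625 × 10⁻²⁰) = 6.936 × 10⁻²³ kg·m/s.
λ = h/p = 9.55 × 10⁻¹² m = 9550 fm.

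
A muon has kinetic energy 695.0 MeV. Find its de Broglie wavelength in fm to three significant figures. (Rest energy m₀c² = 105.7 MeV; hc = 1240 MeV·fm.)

λ = 1.56 fm

Total energy E = KE + m₀c² = 695.0 + 105.7 = 800.7 MeV.
(pc)² = E² − (m₀c²)² = (800.7)² − (105.7)² = 6.299 × 10⁵ MeV², so pc = 793.7 MeV.
λ = hc/(pc) = 1240 MeV·fm / 793.7 MeV = 1.56 fm.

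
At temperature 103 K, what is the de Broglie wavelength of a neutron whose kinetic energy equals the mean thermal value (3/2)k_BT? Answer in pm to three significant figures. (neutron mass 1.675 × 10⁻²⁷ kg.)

KE = (3/2)k_BT = 1.5 × 1.381 × 10⁻²³ × 103 = 2.134 × 10⁻²¹ J.
p = √(2mKE) = √(2 × 1.675 × 10⁻²⁷ × 2.134 × 10⁻²¹) = 2.674 × 10⁻²⁴ kg·m/s.
λ = h/p = 2.48 × 10⁻¹⁰ m = 248 pm.

λ = 248 pm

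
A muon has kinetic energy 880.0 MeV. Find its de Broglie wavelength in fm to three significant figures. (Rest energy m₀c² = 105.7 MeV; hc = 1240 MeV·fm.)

λ = 1.27 fm

Total energy E = KE + m₀c² = 880.0 + 105.7 = 985.7 MeV.
(pc)² = E² − (m₀c²)² = (985.7)² − (105.7)² = 9.604 × 10⁵ MeV², so pc = 980.0 MeV.
λ = hc/(pc) = 1240 MeV·fm / 980.0 MeV = 1.27 fm.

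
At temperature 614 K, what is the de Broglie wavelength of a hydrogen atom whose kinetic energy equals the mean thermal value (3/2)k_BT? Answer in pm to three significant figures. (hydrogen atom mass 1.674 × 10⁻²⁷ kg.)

KE = (3/2)k_BT = 1.5 × 1.381 × 10⁻²³ × 614 = 1.272 × 10⁻²⁰ J.
p = √(2mKE) = √(2 × 1.674 × 10⁻²⁷ × 1.272 × 10⁻²⁰) = 6.526 × 10⁻²⁴ kg·m/s.
λ = h/p = 1.02 × 10⁻¹⁰ m = 102 pm.

λ = 102 pm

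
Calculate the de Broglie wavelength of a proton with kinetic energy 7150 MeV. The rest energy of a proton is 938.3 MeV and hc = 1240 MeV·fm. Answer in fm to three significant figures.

Total energy E = KE + m₀c² = 7150 + 938.3 = 8088.3 MeV.
(pc)² = E² − (m₀c²)² = (8088.3)² − (938.3)² = 6.454 × 10⁷ MeV², so pc = 8034 MeV.
λ = hc/(pc) = 1240 MeV·fm / 8034 MeV = 0.154 fm.

λ = 0.154 fm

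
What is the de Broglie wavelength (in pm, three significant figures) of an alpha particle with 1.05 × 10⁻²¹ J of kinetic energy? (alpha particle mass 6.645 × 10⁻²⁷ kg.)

p = √(2mKE) = √(2 × 6.645 × 10⁻²⁷ × 1.050 × 10⁻²¹) = 3.736 × 10⁻²⁴ kg·m/s.
λ = h/p = 6.626 × 10⁻³⁴ / 3.736 × 10⁻²⁴ = 1.77 × 10⁻¹⁰ m = 177 pm.

λ = 177 pm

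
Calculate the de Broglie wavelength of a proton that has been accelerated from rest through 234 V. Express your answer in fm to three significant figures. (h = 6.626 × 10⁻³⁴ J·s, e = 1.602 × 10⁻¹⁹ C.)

λ = 1870 fm

KE = eV = 1.602 × 10⁻¹⁹ × 234.0 = 3.749 × 10⁻¹⁷ J.
p = √(2mKE) = √(2 × 1.673 × 10⁻²⁷ × 3.749 × 10⁻¹⁷) = 3.542 × 10⁻²² kg·m/s.
λ = h/p = 6.626 × 10⁻³⁴ / 3.542 × 10⁻²² = 1.87 × 10⁻¹² m = 1870 fm.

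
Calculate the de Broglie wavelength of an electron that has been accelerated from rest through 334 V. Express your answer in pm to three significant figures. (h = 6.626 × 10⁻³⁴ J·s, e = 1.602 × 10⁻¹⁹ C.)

KE = eV = 1.602 × 10⁻¹⁹ × 334.0 = 5.351 × 10⁻¹⁷ J.
p = √(2mKE) = √(2 × 9.109 × 10⁻³¹ × 5.351 × 10⁻¹⁷) = 9.873 × 10⁻²⁴ kg·m/s.
λ = h/p = 6.626 × 10⁻³⁴ / 9.873 × 10⁻²⁴ = 6.71 × 10⁻¹¹ m = 67.1 pm.

λ = 67.1 pm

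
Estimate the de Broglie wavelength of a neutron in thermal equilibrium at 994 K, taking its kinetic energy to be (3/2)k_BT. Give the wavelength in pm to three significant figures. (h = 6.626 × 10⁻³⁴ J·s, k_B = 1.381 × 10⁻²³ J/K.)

KE = (3/2)k_BT = 1.5 × 1.381 × 10⁻²³ × 994 = 2.059 × 10⁻²⁰ J.
p = √(2mKE) = √(2 × 1.675 × 10⁻²⁷ × 2.059 × 10⁻²⁰) = 8.305 × 10⁻²⁴ kg·m/s.
λ = h/p = 7.98 × 10⁻¹¹ m = 79.8 pm.

λ = 79.8 pm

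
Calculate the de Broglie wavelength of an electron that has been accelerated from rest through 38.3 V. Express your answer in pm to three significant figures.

KE = eV = 1.602 × 10⁻¹⁹ × 38.30 = 6.136 × 10⁻¹⁸ J.
p = √(2mKE) = √(2 × 9.109 × 10⁻³¹ × 6.136 × 10⁻¹⁸) = 3.343 × 10⁻²⁴ kg·m/s.
λ = h/p = 6.626 × 10⁻³⁴ / 3.343 × 10⁻²⁴ = 1.98 × 10⁻¹⁰ m = 198 pm.

λ = 198 pm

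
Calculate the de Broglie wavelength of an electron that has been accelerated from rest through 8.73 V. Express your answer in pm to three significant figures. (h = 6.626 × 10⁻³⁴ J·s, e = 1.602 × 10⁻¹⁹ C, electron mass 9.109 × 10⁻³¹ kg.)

λ = 415 pm

KE = eV = 1.602 × 10⁻¹⁹ × 8.730 = 1.399 × 10⁻¹⁸ J.
p = √(2mKE) = √(2 × 9.109 × 10⁻³¹ × 1.399 × 10⁻¹⁸) = 1.596 × 10⁻²⁴ kg·m/s.
λ = h/p = 6.626 × 10⁻³⁴ / 1.596 × 10⁻²⁴ = 4.15 × 10⁻¹⁰ m = 415 pm.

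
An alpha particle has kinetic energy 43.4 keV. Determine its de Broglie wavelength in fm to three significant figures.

KE = 43.4 keV = 6.953 × 10⁻¹⁵ J.
p = √(2mKE) = √(2 × 6.645 × 10⁻²⁷ × 6.953 × 10⁻¹⁵) = 9.613 × 10⁻²¹ kg·m/s.
λ = h/p = 6.626 × 10⁻³⁴ / 9.613 × 10⁻²¹ = 6.89 × 10⁻¹⁴ m = 68.9 fm.

λ = 68.9 fm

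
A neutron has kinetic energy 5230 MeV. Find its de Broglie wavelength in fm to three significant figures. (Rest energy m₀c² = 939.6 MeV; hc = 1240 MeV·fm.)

λ = 0.203 fm

Total energy E = KE + m₀c² = 5230 + 939.6 = 6169.6 MeV.
(pc)² = E² − (m₀c²)² = (6169.6)² − (939.6)² = 3.718 × 10⁷ MeV², so pc = 6098 MeV.
λ = hc/(pc) = 1240 MeV·fm / 6098 MeV = 0.203 fm.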